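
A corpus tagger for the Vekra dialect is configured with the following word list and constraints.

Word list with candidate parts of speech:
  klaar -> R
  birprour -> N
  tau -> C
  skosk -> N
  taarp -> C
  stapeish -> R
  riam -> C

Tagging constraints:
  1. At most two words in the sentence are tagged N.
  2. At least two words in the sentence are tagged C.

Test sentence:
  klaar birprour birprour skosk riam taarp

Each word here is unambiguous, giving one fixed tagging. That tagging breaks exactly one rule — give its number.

Fixed tagging: R N N N C C.
Checking each rule: R1 fail, R2 pass.
Only rule 1 fails.

1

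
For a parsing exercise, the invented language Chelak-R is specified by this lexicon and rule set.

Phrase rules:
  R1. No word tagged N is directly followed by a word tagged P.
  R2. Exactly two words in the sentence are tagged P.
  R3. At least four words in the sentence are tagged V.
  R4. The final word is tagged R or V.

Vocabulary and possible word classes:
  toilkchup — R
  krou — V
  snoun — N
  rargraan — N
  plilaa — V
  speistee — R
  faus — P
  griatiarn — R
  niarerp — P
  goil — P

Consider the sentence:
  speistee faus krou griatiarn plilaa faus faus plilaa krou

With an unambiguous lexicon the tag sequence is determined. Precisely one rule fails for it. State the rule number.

Fixed tagging: R P V R V P P V V.
Checking each rule: R1 ✓, R2 ✗, R3 ✓, R4 ✓.
Only rule 2 fails.

2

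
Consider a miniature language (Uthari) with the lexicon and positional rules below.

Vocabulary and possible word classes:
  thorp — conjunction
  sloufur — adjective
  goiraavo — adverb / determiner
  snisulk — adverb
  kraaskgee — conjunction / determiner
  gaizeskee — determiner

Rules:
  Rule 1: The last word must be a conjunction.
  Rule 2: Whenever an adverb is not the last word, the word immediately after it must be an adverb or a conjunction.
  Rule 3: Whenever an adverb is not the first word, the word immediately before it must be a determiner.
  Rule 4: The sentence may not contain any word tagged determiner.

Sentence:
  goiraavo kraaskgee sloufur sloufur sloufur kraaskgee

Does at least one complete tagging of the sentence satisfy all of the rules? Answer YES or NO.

YES

Candidates per position — 1:goiraavo {adverb,determiner}; 2:kraaskgee {conjunction,determiner}; 3:sloufur {adjective}; 4:sloufur {adjective}; 5:sloufur {adjective}; 6:kraaskgee {conjunction,determiner}.
One satisfying assignment: adverb conjunction adjective adjective adjective conjunction.
Checking: rule 1 ✓; rule 2 ✓; rule 3 ✓; rule 4 ✓.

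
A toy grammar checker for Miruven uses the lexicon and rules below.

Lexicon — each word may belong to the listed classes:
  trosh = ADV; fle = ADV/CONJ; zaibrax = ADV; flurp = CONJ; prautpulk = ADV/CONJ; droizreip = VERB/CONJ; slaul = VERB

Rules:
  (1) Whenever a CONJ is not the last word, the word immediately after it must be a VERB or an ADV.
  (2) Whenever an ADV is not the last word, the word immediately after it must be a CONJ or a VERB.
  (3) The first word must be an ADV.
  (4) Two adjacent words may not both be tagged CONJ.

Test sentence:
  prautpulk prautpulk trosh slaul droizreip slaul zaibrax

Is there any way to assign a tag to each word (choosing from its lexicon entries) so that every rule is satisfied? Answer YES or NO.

Candidates per position — 1:prautpulk {ADV,CONJ}; 2:prautpulk {ADV,CONJ}; 3:trosh {ADV}; 4:slaul {VERB}; 5:droizreip {VERB,CONJ}; 6:slaul {VERB}; 7:zaibrax {ADV}.
One satisfying assignment: ADV CONJ ADV VERB VERB VERB ADV.
Rule-by-rule: rule 1 holds; rule 2 holds; rule 3 holds; rule 4 holds.

YES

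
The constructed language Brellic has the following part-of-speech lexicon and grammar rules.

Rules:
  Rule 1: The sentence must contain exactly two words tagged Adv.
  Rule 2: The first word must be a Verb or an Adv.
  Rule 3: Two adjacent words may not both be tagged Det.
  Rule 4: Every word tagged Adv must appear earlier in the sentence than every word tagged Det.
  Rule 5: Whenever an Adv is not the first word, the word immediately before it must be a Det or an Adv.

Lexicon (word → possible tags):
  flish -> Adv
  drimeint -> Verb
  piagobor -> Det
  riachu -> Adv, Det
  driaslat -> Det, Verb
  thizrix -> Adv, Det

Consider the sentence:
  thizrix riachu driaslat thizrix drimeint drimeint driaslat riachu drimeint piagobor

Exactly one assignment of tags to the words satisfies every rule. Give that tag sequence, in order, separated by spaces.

Candidates per position — 1:thizrix {Adv,Det}; 2:riachu {Adv,Det}; 3:driaslat {Det,Verb}; 4:thizrix {Adv,Det}; 5:drimeint {Verb}; 6:drimeint {Verb}; 7:driaslat {Det,Verb}; 8:riachu {Adv,Det}; 9:drimeint {Verb}; 10:piagobor {Det}.
Word 1 cannot be Det — rule 2 would then fail for every completion. It is Adv.
The remaining ambiguous positions (2, 3, 4, 7, 8) are resolved jointly — only one combination satisfies every rule.
The unique satisfying tagging is: Adv Adv Verb Det Verb Verb Verb Det Verb Det.
Verifying each rule — rule 1 holds; rule 2 holds; rule 3 holds; rule 4 holds; rule 5 holds.

Adv Adv Verb Det Verb Verb Verb Det Verb Det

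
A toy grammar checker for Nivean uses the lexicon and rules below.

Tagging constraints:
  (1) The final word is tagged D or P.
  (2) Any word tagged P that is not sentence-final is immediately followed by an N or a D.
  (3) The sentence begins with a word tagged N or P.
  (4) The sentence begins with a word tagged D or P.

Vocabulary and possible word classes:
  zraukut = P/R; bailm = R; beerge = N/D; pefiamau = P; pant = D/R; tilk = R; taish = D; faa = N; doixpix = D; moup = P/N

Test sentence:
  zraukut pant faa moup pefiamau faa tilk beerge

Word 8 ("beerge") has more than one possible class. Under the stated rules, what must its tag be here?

Candidates per position — 1:zraukut {P,R}; 2:pant {D,R}; 3:faa {N}; 4:moup {P,N}; 5:pefiamau {P}; 6:faa {N}; 7:tilk {R}; 8:beerge {N,D}.
At position 1, choosing R makes rule 3 impossible to satisfy; hence P.
At position 2, choosing R makes rule 2 impossible to satisfy; hence D.
At position 4, choosing P makes rule 2 impossible to satisfy; hence N.
At position 8, choosing N makes rule 1 impossible to satisfy; hence D.
The only consistent sequence is: P D N N P N R D.
Checking: rule 1 ✓; rule 2 ✓; rule 3 ✓; rule 4 ✓.

D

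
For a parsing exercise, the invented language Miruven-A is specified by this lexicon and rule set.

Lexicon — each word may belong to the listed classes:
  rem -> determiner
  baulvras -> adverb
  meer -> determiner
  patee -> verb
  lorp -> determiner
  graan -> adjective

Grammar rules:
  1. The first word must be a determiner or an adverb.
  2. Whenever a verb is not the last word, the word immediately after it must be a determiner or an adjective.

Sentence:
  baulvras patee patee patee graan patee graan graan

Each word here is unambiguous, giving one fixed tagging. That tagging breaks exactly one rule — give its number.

Fixed tagging: adverb verb verb verb adjective verb adjective adjective.
Checking each rule: R1 holds, R2 violated.
Only rule 2 fails.

2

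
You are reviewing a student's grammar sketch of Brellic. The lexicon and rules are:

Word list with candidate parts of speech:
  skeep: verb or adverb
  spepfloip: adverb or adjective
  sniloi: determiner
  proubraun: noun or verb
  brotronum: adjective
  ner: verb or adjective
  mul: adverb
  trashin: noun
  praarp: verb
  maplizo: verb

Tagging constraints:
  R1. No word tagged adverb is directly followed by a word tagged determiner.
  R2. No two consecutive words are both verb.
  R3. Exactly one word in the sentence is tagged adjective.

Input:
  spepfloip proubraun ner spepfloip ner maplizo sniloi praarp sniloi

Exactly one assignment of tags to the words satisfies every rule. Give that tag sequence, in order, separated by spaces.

adverb noun verb adverb adjective verb determiner verb determiner

Candidates per position — 1:spepfloip {adverb,adjective}; 2:proubraun {noun,verb}; 3:ner {verb,adjective}; 4:spepfloip {adverb,adjective}; 5:ner {verb,adjective}; 6:maplizo {verb}; 7:sniloi {determiner}; 8:praarp {verb}; 9:sniloi {determiner}.
Position 5: tagging it verb would leave rule 2 unsatisfiable, so it must be adjective.
Position 1: tagging it adjective would leave rule 3 unsatisfiable, so it must be adverb.
Position 3: tagging it adjective would leave rule 3 unsatisfiable, so it must be verb.
Position 4: tagging it adjective would leave rule 3 unsatisfiable, so it must be adverb.
Position 2: tagging it verb would leave rule 2 unsatisfiable, so it must be noun.
That leaves exactly one tagging: adverb noun verb adverb adjective verb determiner verb determiner.
Checking: rule 1 satisfied; rule 2 satisfied; rule 3 satisfied.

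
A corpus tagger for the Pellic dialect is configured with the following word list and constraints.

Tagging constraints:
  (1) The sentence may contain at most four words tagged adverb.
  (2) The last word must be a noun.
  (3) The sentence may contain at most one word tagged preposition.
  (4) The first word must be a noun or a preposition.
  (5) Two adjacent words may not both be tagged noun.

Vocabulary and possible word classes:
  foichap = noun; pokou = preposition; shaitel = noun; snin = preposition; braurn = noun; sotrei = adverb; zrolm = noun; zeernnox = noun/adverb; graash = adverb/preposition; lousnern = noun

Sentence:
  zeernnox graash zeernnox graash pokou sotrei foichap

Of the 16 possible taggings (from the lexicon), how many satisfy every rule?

2

Candidates per position — 1:zeernnox {noun,adverb}; 2:graash {adverb,preposition}; 3:zeernnox {noun,adverb}; 4:graash {adverb,preposition}; 5:pokou {preposition}; 6:sotrei {adverb}; 7:foichap {noun}.
There are 16 candidate sequences in total.
The sequences that satisfy every rule: noun adverb noun adverb preposition adverb noun; noun adverb adverb adverb preposition adverb noun.
Count = 2.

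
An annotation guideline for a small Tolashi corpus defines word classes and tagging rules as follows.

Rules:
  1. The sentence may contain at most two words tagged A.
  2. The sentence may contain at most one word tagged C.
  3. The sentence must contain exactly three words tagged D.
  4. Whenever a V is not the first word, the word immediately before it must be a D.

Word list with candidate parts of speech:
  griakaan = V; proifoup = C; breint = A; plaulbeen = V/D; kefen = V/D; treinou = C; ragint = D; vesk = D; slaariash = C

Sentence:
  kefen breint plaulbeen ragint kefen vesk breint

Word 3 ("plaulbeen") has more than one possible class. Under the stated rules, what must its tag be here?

Candidates per position — 1:kefen {V,D}; 2:breint {A}; 3:plaulbeen {V,D}; 4:ragint {D}; 5:kefen {V,D}; 6:vesk {D}; 7:breint {A}.
Word 3 cannot be V — rule 4 would then fail for every completion. It is D.
Word 5 cannot be D — rule 3 would then fail for every completion. It is V.
Word 1 cannot be D — rule 3 would then fail for every completion. It is V.
That leaves exactly one tagging: V A D D V D A.
Checking: rule 1 ok; rule 2 ok; rule 3 ok; rule 4 ok.

D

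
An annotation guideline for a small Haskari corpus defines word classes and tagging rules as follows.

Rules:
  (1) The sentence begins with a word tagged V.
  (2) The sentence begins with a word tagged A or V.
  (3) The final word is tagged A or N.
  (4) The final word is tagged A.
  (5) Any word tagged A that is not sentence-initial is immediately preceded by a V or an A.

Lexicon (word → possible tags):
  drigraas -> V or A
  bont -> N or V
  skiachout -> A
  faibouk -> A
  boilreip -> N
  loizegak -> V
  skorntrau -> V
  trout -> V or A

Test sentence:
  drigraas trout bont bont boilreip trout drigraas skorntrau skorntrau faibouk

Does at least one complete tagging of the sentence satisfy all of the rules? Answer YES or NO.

Candidates per position — 1:drigraas {V,A}; 2:trout {V,A}; 3:bont {N,V}; 4:bont {N,V}; 5:boilreip {N}; 6:trout {V,A}; 7:drigraas {V,A}; 8:skorntrau {V}; 9:skorntrau {V}; 10:faibouk {A}.
One satisfying assignment: V A N N N V A V V A.
Rule-by-rule: rule 1 satisfied; rule 2 satisfied; rule 3 satisfied; rule 4 satisfied; rule 5 satisfied.

YES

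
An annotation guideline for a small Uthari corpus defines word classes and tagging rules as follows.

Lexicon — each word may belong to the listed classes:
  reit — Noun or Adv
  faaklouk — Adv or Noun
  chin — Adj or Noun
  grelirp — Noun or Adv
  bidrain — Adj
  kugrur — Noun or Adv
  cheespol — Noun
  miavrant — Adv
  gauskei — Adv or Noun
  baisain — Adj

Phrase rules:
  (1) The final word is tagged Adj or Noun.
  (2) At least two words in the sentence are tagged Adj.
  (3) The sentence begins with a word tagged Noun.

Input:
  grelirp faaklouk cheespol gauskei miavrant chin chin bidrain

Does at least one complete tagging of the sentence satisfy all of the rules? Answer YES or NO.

YES

Candidates per position — 1:grelirp {Noun,Adv}; 2:faaklouk {Adv,Noun}; 3:cheespol {Noun}; 4:gauskei {Adv,Noun}; 5:miavrant {Adv}; 6:chin {Adj,Noun}; 7:chin {Adj,Noun}; 8:bidrain {Adj}.
One satisfying assignment: Noun Adv Noun Noun Adv Noun Adj Adj.
Checking: rule 1 holds; rule 2 holds; rule 3 holds.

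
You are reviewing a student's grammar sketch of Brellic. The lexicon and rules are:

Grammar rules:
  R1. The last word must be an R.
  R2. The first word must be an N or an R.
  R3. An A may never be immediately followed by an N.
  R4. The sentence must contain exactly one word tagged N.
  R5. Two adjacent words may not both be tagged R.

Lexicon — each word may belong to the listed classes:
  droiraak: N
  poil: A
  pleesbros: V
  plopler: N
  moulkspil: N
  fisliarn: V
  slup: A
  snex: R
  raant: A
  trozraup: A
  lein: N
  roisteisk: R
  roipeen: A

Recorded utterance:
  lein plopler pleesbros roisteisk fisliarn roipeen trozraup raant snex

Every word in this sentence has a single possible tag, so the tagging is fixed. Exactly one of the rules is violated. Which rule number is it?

4

Fixed tagging: N N V R V A A A R.
Applying the rules: R1 pass, R2 pass, R3 pass, R4 fail, R5 pass.
Only rule 4 fails.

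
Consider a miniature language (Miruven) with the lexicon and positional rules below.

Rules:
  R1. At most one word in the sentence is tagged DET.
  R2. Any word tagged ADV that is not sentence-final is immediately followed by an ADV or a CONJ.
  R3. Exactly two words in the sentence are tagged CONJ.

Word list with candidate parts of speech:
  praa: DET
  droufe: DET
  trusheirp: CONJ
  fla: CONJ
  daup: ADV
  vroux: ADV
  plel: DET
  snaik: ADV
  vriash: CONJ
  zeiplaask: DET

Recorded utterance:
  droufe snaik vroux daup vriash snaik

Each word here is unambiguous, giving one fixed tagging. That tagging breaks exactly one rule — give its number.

Fixed tagging: DET ADV ADV ADV CONJ ADV.
Applying the rules: R1 ✓, R2 ✓, R3 ✗.
Only rule 3 fails.

3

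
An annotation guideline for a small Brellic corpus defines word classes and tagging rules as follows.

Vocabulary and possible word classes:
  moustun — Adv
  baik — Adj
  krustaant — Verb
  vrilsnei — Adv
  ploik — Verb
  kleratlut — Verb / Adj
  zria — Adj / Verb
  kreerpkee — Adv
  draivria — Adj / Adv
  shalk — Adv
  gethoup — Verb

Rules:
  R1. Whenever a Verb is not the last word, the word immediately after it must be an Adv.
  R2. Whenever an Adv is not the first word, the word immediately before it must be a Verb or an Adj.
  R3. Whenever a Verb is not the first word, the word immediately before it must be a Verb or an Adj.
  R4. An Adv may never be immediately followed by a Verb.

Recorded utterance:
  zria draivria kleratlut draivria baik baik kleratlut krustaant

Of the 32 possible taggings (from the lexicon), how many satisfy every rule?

7

Candidates per position — 1:zria {Adj,Verb}; 2:draivria {Adj,Adv}; 3:kleratlut {Verb,Adj}; 4:draivria {Adj,Adv}; 5:baik {Adj}; 6:baik {Adj}; 7:kleratlut {Verb,Adj}; 8:krustaant {Verb}.
There are 32 candidate sequences in total.
Checking each against the rules leaves 7 sequences.
Count = 7.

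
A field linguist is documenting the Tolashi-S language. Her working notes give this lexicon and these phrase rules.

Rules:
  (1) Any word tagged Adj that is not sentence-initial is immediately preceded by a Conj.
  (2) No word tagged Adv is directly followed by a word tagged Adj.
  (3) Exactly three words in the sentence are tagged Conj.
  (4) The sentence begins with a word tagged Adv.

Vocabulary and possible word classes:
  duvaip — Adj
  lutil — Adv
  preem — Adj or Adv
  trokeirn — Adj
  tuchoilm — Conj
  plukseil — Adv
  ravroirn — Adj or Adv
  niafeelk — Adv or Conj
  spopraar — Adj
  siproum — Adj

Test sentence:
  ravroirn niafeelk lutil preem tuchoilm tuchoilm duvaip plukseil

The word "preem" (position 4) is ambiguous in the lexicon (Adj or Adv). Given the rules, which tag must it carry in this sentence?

Candidates per position — 1:ravroirn {Adj,Adv}; 2:niafeelk {Adv,Conj}; 3:lutil {Adv}; 4:preem {Adj,Adv}; 5:tuchoilm {Conj}; 6:tuchoilm {Conj}; 7:duvaip {Adj}; 8:plukseil {Adv}.
Position 1: tagging it Adj would leave rule 4 unsatisfiable, so it must be Adv.
Position 2: tagging it Adv would leave rule 3 unsatisfiable, so it must be Conj.
Position 4: tagging it Adj would leave rule 1 unsatisfiable, so it must be Adv.
So the tagging must be: Adv Conj Adv Adv Conj Conj Adj Adv.
Verifying each rule — rule 1 satisfied; rule 2 satisfied; rule 3 satisfied; rule 4 satisfied.

Adv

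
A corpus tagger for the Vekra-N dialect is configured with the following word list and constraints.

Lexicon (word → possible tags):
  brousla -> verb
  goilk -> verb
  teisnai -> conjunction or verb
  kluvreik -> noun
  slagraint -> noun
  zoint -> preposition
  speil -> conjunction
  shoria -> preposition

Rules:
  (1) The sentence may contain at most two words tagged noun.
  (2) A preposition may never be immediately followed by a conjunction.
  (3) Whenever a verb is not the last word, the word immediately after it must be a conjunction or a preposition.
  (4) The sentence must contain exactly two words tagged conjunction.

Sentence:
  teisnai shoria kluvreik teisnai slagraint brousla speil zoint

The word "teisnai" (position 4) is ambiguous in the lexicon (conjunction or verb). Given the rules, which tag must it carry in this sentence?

conjunction

Candidates per position — 1:teisnai {conjunction,verb}; 2:shoria {preposition}; 3:kluvreik {noun}; 4:teisnai {conjunction,verb}; 5:slagraint {noun}; 6:brousla {verb}; 7:speil {conjunction}; 8:zoint {preposition}.
Word 4 cannot be verb — rule 3 would then fail for every completion. It is conjunction.
Word 1 cannot be conjunction — rule 4 would then fail for every completion. It is verb.
That leaves exactly one tagging: verb preposition noun conjunction noun verb conjunction preposition.
Checking: rule 1 satisfied; rule 2 satisfied; rule 3 satisfied; rule 4 satisfied.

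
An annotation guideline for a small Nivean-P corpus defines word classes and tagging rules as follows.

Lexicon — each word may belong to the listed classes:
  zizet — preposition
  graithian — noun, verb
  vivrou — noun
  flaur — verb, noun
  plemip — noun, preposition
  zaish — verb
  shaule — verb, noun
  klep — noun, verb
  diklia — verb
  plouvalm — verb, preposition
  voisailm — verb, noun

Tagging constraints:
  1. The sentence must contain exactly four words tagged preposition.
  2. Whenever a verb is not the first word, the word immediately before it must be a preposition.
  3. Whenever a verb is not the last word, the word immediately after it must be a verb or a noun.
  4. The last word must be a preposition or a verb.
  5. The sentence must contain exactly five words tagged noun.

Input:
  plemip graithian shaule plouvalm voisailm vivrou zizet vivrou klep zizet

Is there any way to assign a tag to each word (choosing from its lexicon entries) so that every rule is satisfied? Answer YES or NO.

YES

Candidates per position — 1:plemip {noun,preposition}; 2:graithian {noun,verb}; 3:shaule {verb,noun}; 4:plouvalm {verb,preposition}; 5:voisailm {verb,noun}; 6:vivrou {noun}; 7:zizet {preposition}; 8:vivrou {noun}; 9:klep {noun,verb}; 10:zizet {preposition}.
One satisfying assignment: preposition verb noun preposition noun noun preposition noun noun preposition.
Verifying each rule — rule 1 satisfied; rule 2 satisfied; rule 3 satisfied; rule 4 satisfied; rule 5 satisfied.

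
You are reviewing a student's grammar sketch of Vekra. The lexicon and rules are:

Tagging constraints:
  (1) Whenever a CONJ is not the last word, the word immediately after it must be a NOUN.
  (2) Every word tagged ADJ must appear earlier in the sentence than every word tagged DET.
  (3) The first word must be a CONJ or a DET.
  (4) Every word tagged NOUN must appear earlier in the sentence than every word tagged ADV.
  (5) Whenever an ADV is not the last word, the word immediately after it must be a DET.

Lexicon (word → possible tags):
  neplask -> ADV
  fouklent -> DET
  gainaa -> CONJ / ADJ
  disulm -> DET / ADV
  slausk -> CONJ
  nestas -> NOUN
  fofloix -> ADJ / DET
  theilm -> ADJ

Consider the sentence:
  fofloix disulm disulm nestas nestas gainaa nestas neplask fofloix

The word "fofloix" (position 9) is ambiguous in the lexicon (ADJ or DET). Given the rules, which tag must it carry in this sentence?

Candidates per position — 1:fofloix {ADJ,DET}; 2:disulm {DET,ADV}; 3:disulm {DET,ADV}; 4:nestas {NOUN}; 5:nestas {NOUN}; 6:gainaa {CONJ,ADJ}; 7:nestas {NOUN}; 8:neplask {ADV}; 9:fofloix {ADJ,DET}.
At position 1, choosing ADJ makes rule 3 impossible to satisfy; hence DET.
At position 2, choosing ADV makes rule 4 impossible to satisfy; hence DET.
At position 3, choosing ADV makes rule 4 impossible to satisfy; hence DET.
At position 6, choosing ADJ makes rule 2 impossible to satisfy; hence CONJ.
At position 9, choosing ADJ makes rule 2 impossible to satisfy; hence DET.
So the tagging must be: DET DET DET NOUN NOUN CONJ NOUN ADV DET.
Checking: rule 1 ok; rule 2 ok; rule 3 ok; rule 4 ok; rule 5 ok.

DET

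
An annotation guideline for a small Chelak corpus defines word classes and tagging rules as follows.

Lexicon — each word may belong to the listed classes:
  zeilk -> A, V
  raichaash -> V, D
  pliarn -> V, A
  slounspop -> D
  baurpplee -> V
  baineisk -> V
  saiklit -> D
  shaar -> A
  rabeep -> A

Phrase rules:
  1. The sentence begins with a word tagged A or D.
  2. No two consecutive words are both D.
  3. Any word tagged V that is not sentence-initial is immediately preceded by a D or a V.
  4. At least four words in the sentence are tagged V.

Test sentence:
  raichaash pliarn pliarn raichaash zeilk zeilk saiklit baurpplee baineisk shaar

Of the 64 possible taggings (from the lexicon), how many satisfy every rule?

9

Candidates per position — 1:raichaash {V,D}; 2:pliarn {V,A}; 3:pliarn {V,A}; 4:raichaash {V,D}; 5:zeilk {A,V}; 6:zeilk {A,V}; 7:saiklit {D}; 8:baurpplee {V}; 9:baineisk {V}; 10:shaar {A}.
There are 64 candidate sequences in total.
Checking each against the rules leaves 9 sequences.
Count = 9.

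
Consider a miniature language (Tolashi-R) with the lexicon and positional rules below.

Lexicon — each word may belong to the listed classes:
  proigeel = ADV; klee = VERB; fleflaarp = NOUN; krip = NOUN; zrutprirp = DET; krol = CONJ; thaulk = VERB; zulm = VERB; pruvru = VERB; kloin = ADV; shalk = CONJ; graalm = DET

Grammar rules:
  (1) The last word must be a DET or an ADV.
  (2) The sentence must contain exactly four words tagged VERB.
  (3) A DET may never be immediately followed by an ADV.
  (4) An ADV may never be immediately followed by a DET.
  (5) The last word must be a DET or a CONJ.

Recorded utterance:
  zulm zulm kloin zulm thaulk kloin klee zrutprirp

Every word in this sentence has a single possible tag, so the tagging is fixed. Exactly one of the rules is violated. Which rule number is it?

2

Fixed tagging: VERB VERB ADV VERB VERB ADV VERB DET.
Checking each rule: R1 ✓, R2 ✗, R3 ✓, R4 ✓, R5 ✓.
Only rule 2 fails.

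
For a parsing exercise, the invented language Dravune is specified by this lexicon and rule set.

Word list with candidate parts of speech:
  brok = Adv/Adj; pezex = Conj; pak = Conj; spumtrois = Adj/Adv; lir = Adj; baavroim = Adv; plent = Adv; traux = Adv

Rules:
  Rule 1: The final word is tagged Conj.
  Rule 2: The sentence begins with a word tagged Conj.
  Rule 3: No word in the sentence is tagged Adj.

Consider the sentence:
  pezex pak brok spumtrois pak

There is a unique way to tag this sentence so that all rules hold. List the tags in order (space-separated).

Conj Conj Adv Adv Conj

Candidates per position — 1:pezex {Conj}; 2:pak {Conj}; 3:brok {Adv,Adj}; 4:spumtrois {Adj,Adv}; 5:pak {Conj}.
Word 3 cannot be Adj — rule 3 would then fail for every completion. It is Adv.
Word 4 cannot be Adj — rule 3 would then fail for every completion. It is Adv.
The only consistent sequence is: Conj Conj Adv Adv Conj.
Checking: rule 1 ok; rule 2 ok; rule 3 ok.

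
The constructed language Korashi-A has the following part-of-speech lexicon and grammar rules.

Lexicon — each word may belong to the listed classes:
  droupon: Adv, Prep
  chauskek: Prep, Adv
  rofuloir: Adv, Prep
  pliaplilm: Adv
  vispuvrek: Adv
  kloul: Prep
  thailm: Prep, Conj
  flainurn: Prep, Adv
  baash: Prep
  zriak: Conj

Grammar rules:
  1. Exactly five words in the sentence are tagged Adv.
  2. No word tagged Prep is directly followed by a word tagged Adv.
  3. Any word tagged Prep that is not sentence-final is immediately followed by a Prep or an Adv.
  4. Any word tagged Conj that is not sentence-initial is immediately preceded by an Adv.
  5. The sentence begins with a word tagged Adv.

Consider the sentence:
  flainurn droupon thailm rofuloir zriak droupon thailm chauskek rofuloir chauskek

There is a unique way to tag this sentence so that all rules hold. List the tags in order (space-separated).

Candidates per position — 1:flainurn {Prep,Adv}; 2:droupon {Adv,Prep}; 3:thailm {Prep,Conj}; 4:rofuloir {Adv,Prep}; 5:zriak {Conj}; 6:droupon {Adv,Prep}; 7:thailm {Prep,Conj}; 8:chauskek {Prep,Adv}; 9:rofuloir {Adv,Prep}; 10:chauskek {Prep,Adv}.
Position 1: Prep is ruled out by rule 5; that leaves Adv.
Position 4: Prep is ruled out by rule 3; that leaves Adv.
Position 3: Prep is ruled out by rule 2; that leaves Conj.
Position 2: Prep is ruled out by rule 3; that leaves Adv.
The remaining ambiguous positions (6, 7, 8, 9, 10) are resolved jointly — only one combination satisfies every rule.
The unique satisfying tagging is: Adv Adv Conj Adv Conj Adv Conj Adv Prep Prep.
Check: rule 1 holds; rule 2 holds; rule 3 holds; rule 4 holds; rule 5 holds.

Adv Adv Conj Adv Conj Adv Conj Adv Prep Prep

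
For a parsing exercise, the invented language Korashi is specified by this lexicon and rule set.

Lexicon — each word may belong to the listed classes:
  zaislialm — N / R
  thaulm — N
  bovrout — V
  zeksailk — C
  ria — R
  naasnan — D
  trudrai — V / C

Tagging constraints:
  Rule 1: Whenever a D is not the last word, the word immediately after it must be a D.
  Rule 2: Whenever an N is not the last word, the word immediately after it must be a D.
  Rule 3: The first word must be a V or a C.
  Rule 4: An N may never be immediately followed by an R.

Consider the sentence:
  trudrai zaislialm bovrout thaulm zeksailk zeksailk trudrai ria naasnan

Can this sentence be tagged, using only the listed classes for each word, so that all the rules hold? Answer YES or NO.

Candidates per position — 1:trudrai {V,C}; 2:zaislialm {N,R}; 3:bovrout {V}; 4:thaulm {N}; 5:zeksailk {C}; 6:zeksailk {C}; 7:trudrai {V,C}; 8:ria {R}; 9:naasnan {D}.
Rule 2 cannot be satisfied by any choice of tags from the lexicon.
So there is no consistent tagging.

NO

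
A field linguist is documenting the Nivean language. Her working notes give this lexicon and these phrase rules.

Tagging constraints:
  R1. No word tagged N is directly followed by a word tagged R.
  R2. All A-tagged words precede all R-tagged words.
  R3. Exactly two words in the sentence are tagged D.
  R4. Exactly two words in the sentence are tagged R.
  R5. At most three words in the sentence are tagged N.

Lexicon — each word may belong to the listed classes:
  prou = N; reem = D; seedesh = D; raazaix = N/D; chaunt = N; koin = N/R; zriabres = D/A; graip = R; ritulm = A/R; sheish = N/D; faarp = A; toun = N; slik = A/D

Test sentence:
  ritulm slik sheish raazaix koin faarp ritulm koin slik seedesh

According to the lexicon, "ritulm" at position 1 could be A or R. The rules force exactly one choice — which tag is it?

Candidates per position — 1:ritulm {A,R}; 2:slik {A,D}; 3:sheish {N,D}; 4:raazaix {N,D}; 5:koin {N,R}; 6:faarp {A}; 7:ritulm {A,R}; 8:koin {N,R}; 9:slik {A,D}; 10:seedesh {D}.
Position 1: tagging it R would leave rule 2 unsatisfiable, so it must be A.
Position 5: tagging it R would leave rule 2 unsatisfiable, so it must be N.
Position 7: tagging it A would leave rule 4 unsatisfiable, so it must be R.
Position 8: tagging it N would leave rule 4 unsatisfiable, so it must be R.
Position 9: tagging it A would leave rule 2 unsatisfiable, so it must be D.
Position 2: tagging it D would leave rule 3 unsatisfiable, so it must be A.
Position 3: tagging it D would leave rule 3 unsatisfiable, so it must be N.
Position 4: tagging it D would leave rule 3 unsatisfiable, so it must be N.
That leaves exactly one tagging: A A N N N A R R D D.
Rule-by-rule: rule 1 holds; rule 2 holds; rule 3 holds; rule 4 holds; rule 5 holds.

A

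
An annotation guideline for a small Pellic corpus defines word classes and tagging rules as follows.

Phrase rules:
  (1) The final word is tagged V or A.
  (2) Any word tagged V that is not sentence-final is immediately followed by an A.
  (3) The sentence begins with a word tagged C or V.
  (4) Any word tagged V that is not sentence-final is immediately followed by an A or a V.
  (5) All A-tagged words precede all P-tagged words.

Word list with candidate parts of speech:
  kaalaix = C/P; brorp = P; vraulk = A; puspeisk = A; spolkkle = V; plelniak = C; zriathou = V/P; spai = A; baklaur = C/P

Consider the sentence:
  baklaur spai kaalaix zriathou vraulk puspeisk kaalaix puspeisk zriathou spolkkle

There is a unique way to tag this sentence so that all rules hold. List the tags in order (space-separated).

Candidates per position — 1:baklaur {C,P}; 2:spai {A}; 3:kaalaix {C,P}; 4:zriathou {V,P}; 5:vraulk {A}; 6:puspeisk {A}; 7:kaalaix {C,P}; 8:puspeisk {A}; 9:zriathou {V,P}; 10:spolkkle {V}.
If word 1 were P, no tagging could satisfy rule 3; so word 1 is C.
If word 3 were P, no tagging could satisfy rule 5; so word 3 is C.
If word 4 were P, no tagging could satisfy rule 5; so word 4 is V.
If word 7 were P, no tagging could satisfy rule 5; so word 7 is C.
If word 9 were V, no tagging could satisfy rule 2; so word 9 is P.
That leaves exactly one tagging: C A C V A A C A P V.
Rule-by-rule: rule 1 holds; rule 2 holds; rule 3 holds; rule 4 holds; rule 5 holds.

C A C V A A C A P V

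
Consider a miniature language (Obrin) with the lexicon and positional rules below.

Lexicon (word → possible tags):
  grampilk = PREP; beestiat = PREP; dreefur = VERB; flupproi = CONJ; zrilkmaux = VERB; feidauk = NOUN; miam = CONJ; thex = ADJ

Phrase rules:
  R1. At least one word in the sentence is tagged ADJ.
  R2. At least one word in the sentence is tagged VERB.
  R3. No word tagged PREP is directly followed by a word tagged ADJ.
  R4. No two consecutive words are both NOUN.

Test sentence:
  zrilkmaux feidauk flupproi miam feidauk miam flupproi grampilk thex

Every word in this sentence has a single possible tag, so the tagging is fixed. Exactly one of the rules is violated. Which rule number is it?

3

Fixed tagging: VERB NOUN CONJ CONJ NOUN CONJ CONJ PREP ADJ.
Checking each rule: R1 ok, R2 ok, R3 fails, R4 ok.
Only rule 3 fails.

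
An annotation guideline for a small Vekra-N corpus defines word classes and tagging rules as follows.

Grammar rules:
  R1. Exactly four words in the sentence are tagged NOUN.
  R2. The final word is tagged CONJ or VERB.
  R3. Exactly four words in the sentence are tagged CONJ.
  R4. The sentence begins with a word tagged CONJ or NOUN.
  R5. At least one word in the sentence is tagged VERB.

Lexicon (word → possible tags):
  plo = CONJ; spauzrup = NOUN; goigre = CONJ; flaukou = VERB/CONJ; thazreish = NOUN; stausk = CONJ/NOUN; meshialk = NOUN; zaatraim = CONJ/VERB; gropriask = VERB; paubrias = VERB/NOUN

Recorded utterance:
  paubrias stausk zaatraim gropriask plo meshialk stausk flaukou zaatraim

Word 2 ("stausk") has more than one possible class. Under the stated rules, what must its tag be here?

Candidates per position — 1:paubrias {VERB,NOUN}; 2:stausk {CONJ,NOUN}; 3:zaatraim {CONJ,VERB}; 4:gropriask {VERB}; 5:plo {CONJ}; 6:meshialk {NOUN}; 7:stausk {CONJ,NOUN}; 8:flaukou {VERB,CONJ}; 9:zaatraim {CONJ,VERB}.
At position 1, choosing VERB makes rule 1 impossible to satisfy; hence NOUN.
At position 2, choosing CONJ makes rule 1 impossible to satisfy; hence NOUN.
At position 7, choosing CONJ makes rule 1 impossible to satisfy; hence NOUN.
At position 8, choosing VERB makes rule 3 impossible to satisfy; hence CONJ.
At position 9, choosing VERB makes rule 3 impossible to satisfy; hence CONJ.
At position 3, choosing VERB makes rule 3 impossible to satisfy; hence CONJ.
The unique satisfying tagging is: NOUN NOUN CONJ VERB CONJ NOUN NOUN CONJ CONJ.
Check: rule 1 holds; rule 2 holds; rule 3 holds; rule 4 holds; rule 5 holds.

NOUN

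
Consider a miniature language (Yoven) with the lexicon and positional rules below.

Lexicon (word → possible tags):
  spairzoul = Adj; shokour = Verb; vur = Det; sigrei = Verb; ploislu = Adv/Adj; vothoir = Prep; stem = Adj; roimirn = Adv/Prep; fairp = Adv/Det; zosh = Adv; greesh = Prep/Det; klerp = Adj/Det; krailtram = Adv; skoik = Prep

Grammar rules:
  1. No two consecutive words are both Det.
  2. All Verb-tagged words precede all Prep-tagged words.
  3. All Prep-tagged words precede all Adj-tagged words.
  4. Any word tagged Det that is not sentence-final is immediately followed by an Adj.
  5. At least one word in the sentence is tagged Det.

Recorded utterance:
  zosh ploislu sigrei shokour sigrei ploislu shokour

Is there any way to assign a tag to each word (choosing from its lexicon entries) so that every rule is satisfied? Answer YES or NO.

Candidates per position — 1:zosh {Adv}; 2:ploislu {Adv,Adj}; 3:sigrei {Verb}; 4:shokour {Verb}; 5:sigrei {Verb}; 6:ploislu {Adv,Adj}; 7:shokour {Verb}.
Rule 5 cannot be satisfied by any choice of tags from the lexicon.
So there is no consistent tagging.

NO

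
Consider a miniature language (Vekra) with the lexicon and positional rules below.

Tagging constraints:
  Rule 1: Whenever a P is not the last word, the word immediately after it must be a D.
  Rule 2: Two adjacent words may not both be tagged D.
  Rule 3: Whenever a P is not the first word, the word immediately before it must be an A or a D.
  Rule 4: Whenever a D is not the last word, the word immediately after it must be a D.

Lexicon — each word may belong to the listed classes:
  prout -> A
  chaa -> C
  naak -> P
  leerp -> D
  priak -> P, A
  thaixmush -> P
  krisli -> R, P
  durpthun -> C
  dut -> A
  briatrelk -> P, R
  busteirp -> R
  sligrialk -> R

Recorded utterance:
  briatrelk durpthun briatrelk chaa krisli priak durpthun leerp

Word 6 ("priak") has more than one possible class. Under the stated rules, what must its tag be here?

A

Candidates per position — 1:briatrelk {P,R}; 2:durpthun {C}; 3:briatrelk {P,R}; 4:chaa {C}; 5:krisli {R,P}; 6:priak {P,A}; 7:durpthun {C}; 8:leerp {D}.
If word 1 were P, no tagging could satisfy rule 1; so word 1 is R.
If word 3 were P, no tagging could satisfy rule 1; so word 3 is R.
If word 5 were P, no tagging could satisfy rule 1; so word 5 is R.
If word 6 were P, no tagging could satisfy rule 1; so word 6 is A.
The unique satisfying tagging is: R C R C R A C D.
Verifying each rule — rule 1 holds; rule 2 holds; rule 3 holds; rule 4 holds.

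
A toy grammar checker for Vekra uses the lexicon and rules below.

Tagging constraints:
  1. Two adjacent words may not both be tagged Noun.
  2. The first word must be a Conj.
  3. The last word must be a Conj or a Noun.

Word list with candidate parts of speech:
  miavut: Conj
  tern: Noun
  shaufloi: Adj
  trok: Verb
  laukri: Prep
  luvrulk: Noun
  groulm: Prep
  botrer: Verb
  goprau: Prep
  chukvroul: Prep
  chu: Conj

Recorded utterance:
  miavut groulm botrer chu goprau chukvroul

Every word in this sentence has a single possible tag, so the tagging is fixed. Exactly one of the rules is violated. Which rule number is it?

3

Fixed tagging: Conj Prep Verb Conj Prep Prep.
Applying the rules: R1 ✓, R2 ✓, R3 ✗.
Only rule 3 fails.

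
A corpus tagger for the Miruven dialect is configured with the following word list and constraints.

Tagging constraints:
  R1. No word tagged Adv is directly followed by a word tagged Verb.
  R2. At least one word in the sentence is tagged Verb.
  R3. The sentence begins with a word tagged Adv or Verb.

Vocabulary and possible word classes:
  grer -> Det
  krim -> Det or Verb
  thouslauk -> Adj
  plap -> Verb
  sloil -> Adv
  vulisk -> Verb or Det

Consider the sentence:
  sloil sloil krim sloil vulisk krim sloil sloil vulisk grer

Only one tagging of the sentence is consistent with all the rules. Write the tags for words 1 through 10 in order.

Adv Adv Det Adv Det Verb Adv Adv Det Det

Candidates per position — 1:sloil {Adv}; 2:sloil {Adv}; 3:krim {Det,Verb}; 4:sloil {Adv}; 5:vulisk {Verb,Det}; 6:krim {Det,Verb}; 7:sloil {Adv}; 8:sloil {Adv}; 9:vulisk {Verb,Det}; 10:grer {Det}.
Position 3: tagging it Verb would leave rule 1 unsatisfiable, so it must be Det.
Position 5: tagging it Verb would leave rule 1 unsatisfiable, so it must be Det.
Position 9: tagging it Verb would leave rule 1 unsatisfiable, so it must be Det.
Position 6: tagging it Det would leave rule 2 unsatisfiable, so it must be Verb.
So the tagging must be: Adv Adv Det Adv Det Verb Adv Adv Det Det.
Verifying each rule — rule 1 ✓; rule 2 ✓; rule 3 ✓.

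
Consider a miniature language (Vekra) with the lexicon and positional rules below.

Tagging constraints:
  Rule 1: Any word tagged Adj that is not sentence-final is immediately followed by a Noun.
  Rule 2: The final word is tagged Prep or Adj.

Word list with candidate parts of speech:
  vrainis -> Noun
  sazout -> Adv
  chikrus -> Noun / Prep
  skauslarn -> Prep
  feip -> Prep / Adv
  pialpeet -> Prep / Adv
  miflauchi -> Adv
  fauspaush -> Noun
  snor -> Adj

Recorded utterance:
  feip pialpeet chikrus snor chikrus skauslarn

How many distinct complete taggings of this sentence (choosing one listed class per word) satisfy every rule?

Candidates per position — 1:feip {Prep,Adv}; 2:pialpeet {Prep,Adv}; 3:chikrus {Noun,Prep}; 4:snor {Adj}; 5:chikrus {Noun,Prep}; 6:skauslarn {Prep}.
There are 16 candidate sequences in total.
Checking each against the rules leaves 8 sequences.
Count = 8.

8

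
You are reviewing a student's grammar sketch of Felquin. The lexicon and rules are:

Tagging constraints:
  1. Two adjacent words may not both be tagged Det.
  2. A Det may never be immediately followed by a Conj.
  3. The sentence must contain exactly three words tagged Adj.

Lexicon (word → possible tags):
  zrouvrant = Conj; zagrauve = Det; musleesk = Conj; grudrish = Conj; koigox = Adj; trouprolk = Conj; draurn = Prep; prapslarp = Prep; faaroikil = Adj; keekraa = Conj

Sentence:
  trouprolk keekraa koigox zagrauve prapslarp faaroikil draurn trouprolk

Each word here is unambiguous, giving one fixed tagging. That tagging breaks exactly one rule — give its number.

Fixed tagging: Conj Conj Adj Det Prep Adj Prep Conj.
Rule check: R1 holds, R2 holds, R3 violated.
Only rule 3 fails.

3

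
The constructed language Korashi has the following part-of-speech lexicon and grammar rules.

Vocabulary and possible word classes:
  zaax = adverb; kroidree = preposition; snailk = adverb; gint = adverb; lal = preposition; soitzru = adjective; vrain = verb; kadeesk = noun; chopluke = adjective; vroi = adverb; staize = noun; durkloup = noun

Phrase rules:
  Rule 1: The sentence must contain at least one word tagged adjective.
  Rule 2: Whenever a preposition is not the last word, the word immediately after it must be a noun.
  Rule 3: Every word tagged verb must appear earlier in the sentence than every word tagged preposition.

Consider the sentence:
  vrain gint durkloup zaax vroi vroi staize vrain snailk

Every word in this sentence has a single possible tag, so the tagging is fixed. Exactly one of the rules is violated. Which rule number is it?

1

Fixed tagging: verb adverb noun adverb adverb adverb noun verb adverb.
Applying the rules: R1 violated, R2 holds, R3 holds.
Only rule 1 fails.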